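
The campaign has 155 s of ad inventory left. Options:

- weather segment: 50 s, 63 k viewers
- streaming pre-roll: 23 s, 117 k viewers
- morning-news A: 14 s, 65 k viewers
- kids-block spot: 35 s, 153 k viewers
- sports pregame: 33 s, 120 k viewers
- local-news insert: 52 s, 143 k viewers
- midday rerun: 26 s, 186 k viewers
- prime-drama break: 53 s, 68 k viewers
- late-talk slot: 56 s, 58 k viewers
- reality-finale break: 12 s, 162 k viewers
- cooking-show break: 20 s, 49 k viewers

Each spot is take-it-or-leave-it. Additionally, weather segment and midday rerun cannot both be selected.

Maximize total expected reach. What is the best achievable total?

803

Ranking by ratio (expected reach/s): reality-finale break 13.50, midday rerun 7.15, streaming pre-roll 5.09, morning-news A 4.64.
Streaming pre-roll + morning-news A + kids-block spot + sports pregame + midday rerun + reality-finale break uses 143 of the 155 s and totals 803.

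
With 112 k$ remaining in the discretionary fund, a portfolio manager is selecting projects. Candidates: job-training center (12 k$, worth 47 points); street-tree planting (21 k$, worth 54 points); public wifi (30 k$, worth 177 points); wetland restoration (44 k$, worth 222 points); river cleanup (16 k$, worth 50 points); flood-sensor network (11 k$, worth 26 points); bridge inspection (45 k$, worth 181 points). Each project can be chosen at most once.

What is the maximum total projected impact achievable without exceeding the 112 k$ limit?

503

Density check — public wifi 5.90, wetland restoration 5.05, bridge inspection 4.02, job-training center 3.92 are the best per k$.
A density-first pass picks job-training center + public wifi + wetland restoration + river cleanup — 496 at 102 k$.
The 12 k$ tied up in job-training center is better spent on street-tree planting — total rises to 503 (111 k$).
Next best is job-training center + street-tree planting + public wifi + wetland restoration at 500 (107 k$) — short by 3.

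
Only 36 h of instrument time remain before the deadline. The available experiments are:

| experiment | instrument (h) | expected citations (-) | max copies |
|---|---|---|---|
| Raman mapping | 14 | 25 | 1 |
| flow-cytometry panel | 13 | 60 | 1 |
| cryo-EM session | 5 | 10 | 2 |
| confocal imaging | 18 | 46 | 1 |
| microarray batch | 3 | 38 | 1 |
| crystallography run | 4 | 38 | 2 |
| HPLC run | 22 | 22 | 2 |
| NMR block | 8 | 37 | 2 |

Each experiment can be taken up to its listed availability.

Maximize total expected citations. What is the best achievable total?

Ranking by ratio (expected citations/h): microarray batch 12.67, crystallography run 9.50, NMR block 4.62.
Taking the top-ratio experiments first gives cryo-EM session + microarray batch + 2×crystallography run + 2×NMR block for 198 (32 h).
Dropping cryo-EM session and NMR block frees 13 h; slotting in flow-cytometry panel (13 h) lifts the total to 211 at 32 h.
The spare 4 h is too small for any remaining experiment, and no exchange beats 211.

211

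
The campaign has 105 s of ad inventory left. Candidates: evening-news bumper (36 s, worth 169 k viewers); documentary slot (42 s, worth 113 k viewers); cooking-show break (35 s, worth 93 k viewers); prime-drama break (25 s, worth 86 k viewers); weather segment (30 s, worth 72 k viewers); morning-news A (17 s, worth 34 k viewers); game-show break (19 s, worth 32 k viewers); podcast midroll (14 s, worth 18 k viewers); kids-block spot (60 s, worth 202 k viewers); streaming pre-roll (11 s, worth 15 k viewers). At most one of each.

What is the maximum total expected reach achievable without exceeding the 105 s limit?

Density check — evening-news bumper 4.69, prime-drama break 3.44, kids-block spot 3.37 are the best per s.
The ratio heuristic lands on evening-news bumper + documentary slot + prime-drama break (368) but leaves 2 s idle.
Replace documentary slot and prime-drama break with kids-block spot: the trade gains 3 net, giving 371 at 96 s.
That's the maximum — no swap from here does better than 371.

371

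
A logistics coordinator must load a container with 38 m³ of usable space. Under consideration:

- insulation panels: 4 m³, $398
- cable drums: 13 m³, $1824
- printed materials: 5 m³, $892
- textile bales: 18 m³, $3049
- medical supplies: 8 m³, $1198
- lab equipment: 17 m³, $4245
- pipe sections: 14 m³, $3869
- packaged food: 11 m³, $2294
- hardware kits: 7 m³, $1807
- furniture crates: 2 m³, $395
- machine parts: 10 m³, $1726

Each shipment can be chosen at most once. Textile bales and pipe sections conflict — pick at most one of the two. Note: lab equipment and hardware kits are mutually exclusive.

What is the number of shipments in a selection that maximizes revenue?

The maximum revenue within 38 m³ is 9401.
printed materials + lab equipment + pipe sections + furniture crates hits 9401 at 38 m³.
All optima have 4 shipments.

4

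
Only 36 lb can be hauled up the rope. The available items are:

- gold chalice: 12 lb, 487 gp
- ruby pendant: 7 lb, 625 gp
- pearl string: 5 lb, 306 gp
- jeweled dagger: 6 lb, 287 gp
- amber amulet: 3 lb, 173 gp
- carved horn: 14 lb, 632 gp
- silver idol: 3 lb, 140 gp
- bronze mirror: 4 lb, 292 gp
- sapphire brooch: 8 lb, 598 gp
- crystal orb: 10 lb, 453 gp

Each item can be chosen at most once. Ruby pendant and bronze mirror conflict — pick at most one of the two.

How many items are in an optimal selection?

6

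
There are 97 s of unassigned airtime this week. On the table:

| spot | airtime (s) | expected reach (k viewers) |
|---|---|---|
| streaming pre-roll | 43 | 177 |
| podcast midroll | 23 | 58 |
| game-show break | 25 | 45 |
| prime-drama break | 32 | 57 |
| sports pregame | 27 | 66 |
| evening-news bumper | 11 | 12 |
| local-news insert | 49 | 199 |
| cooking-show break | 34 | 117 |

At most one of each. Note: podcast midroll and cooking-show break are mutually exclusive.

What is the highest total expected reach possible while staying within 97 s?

Streaming pre-roll + local-news insert uses 92 of the 97 s and totals 376.

376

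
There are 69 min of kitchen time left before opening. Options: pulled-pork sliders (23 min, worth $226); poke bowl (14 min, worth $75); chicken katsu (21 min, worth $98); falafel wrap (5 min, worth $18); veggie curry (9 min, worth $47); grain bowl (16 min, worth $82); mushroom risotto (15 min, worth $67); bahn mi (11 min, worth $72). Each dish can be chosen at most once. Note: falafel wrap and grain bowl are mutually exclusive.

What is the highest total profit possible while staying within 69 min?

Taking the top-ratio dishes first gives pulled-pork sliders + poke bowl + falafel wrap + veggie curry + bahn mi for 438 (62 min).
Dropping falafel wrap and veggie curry frees 14 min; slotting in chicken katsu (21 min) lifts the total to 471 at 69 min.
An exhaustive check of the 256 subsets confirms 471.

471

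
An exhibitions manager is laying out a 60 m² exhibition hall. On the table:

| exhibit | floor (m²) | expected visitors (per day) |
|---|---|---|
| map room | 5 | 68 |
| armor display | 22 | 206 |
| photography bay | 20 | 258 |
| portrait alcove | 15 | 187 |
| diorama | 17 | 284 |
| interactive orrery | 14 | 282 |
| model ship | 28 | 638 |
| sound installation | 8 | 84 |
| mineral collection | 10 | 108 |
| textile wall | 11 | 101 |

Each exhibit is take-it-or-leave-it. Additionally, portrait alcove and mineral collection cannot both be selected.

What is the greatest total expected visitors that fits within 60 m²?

1204

Density check — model ship 22.79, interactive orrery 20.14, diorama 16.71 are the best per m².
Diorama + interactive orrery + model ship uses 59 of the 60 m² and totals 1204.
An exhaustive check of the 1024 subsets confirms 1204.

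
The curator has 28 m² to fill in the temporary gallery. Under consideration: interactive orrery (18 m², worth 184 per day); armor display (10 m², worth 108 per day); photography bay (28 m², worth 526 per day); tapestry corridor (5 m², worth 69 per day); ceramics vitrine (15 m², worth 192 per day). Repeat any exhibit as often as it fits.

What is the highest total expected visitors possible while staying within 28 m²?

Ranking by ratio (expected visitors/m²): photography bay 18.79, tapestry corridor 13.80, ceramics vitrine 12.80, armor display 10.80.
Taking photography bay: 28 m² used, 526 in expected visitors.
Nothing else within 28 m² beats 526.

526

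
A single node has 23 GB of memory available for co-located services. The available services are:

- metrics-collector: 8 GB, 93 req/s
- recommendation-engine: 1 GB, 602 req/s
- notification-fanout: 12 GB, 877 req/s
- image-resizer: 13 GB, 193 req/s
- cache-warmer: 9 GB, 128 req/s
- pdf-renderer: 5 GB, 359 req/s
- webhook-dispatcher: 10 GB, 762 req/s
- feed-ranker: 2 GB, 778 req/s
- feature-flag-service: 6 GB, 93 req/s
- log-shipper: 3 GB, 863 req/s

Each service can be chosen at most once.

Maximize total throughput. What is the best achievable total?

Greedy by ratio would take recommendation-engine + pdf-renderer + webhook-dispatcher + feed-ranker + log-shipper: 21 GB used, total 3364.
Replace webhook-dispatcher with notification-fanout: the trade gains 115 net, giving 3479 at 23 GB.

3479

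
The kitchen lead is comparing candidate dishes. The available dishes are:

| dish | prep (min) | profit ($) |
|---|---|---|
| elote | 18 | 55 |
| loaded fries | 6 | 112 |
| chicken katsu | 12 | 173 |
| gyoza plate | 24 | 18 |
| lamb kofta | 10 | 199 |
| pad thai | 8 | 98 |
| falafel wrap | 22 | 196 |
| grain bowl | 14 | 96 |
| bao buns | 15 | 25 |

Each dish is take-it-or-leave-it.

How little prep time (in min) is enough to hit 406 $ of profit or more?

24

Look for the lowest-prep combination reaching 406.
loaded fries + lamb kofta + pad thai: 409 profit at 24 min.
Any bundle with less than 24 min falls short of 406.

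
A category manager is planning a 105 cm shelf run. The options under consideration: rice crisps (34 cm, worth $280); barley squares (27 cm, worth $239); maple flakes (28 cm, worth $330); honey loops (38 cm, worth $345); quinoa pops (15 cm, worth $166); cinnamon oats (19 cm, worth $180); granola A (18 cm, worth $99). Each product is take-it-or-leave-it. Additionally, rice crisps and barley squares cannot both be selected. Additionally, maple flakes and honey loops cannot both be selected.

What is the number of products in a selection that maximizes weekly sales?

Optimal total is 956.
One optimal bundle: rice crisps + maple flakes + quinoa pops + cinnamon oats (96 cm).
Every optimal selection uses 4 products.

4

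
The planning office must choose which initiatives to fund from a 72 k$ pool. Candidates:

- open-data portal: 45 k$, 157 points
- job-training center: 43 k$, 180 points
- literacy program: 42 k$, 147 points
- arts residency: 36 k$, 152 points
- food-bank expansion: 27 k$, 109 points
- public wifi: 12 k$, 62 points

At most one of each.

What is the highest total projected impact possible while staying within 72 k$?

Ranking by ratio (projected impact/k$): public wifi 5.17, arts residency 4.22, job-training center 4.19.
Filling by ratio: arts residency + public wifi for 214, with 24 k$ left unused.
The 48 k$ tied up in arts residency and public wifi is better spent on job-training center + food-bank expansion — total rises to 289 (70 k$).
Nothing else within 72 k$ beats 289.

289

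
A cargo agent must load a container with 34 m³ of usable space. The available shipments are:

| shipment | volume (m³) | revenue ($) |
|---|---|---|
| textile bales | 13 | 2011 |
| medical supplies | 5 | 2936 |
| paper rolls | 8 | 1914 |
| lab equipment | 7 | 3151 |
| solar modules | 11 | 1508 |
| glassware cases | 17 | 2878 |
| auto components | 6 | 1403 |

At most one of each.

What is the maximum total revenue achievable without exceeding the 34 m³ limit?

10012

The ratio heuristic lands on medical supplies + paper rolls + lab equipment + auto components (9404) but leaves 8 m³ idle.
Dropping auto components frees 6 m³; slotting in textile bales (13 m³) lifts the total to 10012 at 33 m³.
The spare 1 m³ is too small for any remaining shipment, and no exchange beats 10012.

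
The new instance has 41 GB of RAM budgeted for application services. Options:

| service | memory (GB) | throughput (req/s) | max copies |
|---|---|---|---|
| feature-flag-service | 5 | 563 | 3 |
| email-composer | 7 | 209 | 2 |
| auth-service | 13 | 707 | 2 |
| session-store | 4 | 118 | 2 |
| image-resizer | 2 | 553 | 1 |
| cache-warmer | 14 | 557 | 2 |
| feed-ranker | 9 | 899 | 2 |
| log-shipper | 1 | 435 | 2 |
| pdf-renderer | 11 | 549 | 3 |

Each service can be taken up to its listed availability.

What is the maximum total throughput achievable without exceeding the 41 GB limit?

5028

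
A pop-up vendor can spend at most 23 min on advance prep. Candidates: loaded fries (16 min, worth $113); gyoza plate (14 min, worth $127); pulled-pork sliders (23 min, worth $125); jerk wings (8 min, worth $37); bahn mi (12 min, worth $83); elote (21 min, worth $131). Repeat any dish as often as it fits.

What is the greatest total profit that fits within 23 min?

Gyoza plate + jerk wings uses 22 of the 23 min and totals 164.

164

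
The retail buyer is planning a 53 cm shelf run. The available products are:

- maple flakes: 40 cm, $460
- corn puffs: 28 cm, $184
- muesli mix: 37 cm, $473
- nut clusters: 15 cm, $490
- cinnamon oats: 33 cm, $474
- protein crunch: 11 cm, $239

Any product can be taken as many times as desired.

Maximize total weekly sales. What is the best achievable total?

3×nut clusters uses 45 of the 53 cm and totals 1470.

1470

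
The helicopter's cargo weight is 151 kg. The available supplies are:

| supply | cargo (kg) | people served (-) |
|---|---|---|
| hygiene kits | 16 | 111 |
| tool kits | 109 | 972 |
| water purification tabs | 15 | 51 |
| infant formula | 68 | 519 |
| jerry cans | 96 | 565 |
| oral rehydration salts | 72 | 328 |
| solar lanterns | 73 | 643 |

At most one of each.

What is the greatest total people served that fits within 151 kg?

1162

Filling by ratio: hygiene kits + tool kits + water purification tabs for 1134, with 11 kg left unused.
A better packing is infant formula + solar lanterns: 141 kg, total 1162.
An exhaustive check of the 128 subsets confirms 1162.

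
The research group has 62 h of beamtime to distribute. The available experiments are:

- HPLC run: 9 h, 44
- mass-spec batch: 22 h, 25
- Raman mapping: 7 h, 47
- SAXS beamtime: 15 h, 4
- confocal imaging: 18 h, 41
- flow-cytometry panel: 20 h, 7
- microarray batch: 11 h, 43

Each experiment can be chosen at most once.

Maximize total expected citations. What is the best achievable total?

HPLC run + Raman mapping + SAXS beamtime + confocal imaging + microarray batch uses 60 of the 62 h and totals 179.
An exhaustive check of the 128 subsets confirms 179.

179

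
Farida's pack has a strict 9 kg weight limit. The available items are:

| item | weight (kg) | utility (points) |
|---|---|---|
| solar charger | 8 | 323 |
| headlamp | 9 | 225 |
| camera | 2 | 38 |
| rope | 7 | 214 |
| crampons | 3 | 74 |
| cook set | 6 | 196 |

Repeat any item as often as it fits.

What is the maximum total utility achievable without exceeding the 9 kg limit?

Solar charger uses 8 of the 9 kg and totals 323.

323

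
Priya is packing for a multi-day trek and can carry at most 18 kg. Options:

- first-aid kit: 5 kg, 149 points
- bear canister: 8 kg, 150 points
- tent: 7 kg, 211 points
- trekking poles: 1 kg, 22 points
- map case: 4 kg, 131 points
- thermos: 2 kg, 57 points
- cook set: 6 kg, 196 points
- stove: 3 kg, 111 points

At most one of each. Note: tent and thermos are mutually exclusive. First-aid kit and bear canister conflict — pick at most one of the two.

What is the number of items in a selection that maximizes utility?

The maximum utility within 18 kg is 587.
first-aid kit + map case + cook set + stove hits 587 at 18 kg.
Every optimal selection uses 4 items.

4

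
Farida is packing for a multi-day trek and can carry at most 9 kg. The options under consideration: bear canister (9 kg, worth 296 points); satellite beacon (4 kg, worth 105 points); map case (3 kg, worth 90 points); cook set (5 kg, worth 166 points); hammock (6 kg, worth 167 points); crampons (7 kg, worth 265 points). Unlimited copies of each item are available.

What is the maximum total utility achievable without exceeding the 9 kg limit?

Density check — crampons 37.86, cook set 33.20, bear canister 32.89 are the best per kg.
A density-first pass picks crampons — 265 at 7 kg.
Dropping crampons frees 7 kg; slotting in bear canister (9 kg) lifts the total to 296 at 9 kg.
No other feasible combination exceeds 296.

296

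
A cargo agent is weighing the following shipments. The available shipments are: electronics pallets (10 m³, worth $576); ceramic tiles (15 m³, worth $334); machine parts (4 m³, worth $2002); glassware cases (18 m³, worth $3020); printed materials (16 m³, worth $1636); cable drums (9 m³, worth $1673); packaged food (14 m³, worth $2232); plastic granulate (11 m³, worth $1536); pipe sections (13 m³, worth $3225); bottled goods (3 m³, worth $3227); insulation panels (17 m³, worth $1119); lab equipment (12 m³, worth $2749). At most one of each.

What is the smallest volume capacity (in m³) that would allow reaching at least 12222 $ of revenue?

41

Minimise m³ subject to total revenue ≥ 12222.
Taking machine parts + cable drums + pipe sections + bottled goods + lab equipment gives 12876 (≥ 12222) for 41 m³.
No combination under 41 m³ hits 12222.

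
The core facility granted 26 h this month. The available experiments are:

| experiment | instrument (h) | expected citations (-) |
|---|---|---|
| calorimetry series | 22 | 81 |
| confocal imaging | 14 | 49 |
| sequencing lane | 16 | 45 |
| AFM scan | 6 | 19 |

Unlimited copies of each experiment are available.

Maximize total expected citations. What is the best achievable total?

87

Filling by ratio: calorimetry series for 81, with 4 h left unused.
Replace calorimetry series with confocal imaging + 2×AFM scan: the trade gains 6 net, giving 87 at 26 h.
Nothing else within 26 h beats 87.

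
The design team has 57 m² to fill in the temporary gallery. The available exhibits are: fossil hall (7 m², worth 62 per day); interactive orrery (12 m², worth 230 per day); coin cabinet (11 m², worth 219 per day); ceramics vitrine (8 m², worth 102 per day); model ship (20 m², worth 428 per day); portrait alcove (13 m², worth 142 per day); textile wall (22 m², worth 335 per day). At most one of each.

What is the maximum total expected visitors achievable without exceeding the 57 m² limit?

1019

Greedy by ratio would take interactive orrery + coin cabinet + ceramics vitrine + model ship: 51 m² used, total 979.
Replace ceramics vitrine with portrait alcove: the trade gains 40 net, giving 1019 at 56 m².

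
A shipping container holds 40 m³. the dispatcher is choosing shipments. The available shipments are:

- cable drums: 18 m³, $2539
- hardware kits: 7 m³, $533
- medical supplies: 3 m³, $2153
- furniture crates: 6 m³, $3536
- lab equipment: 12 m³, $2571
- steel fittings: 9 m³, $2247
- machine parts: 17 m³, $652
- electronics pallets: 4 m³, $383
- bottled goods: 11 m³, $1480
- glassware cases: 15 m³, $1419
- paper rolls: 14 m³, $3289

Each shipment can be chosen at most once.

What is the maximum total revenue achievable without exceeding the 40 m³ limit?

Ranking by ratio (revenue/m³): medical supplies 717.67, furniture crates 589.33, steel fittings 249.67.
The ratio heuristic lands on medical supplies + furniture crates + steel fittings + electronics pallets + paper rolls (11608) but leaves 4 m³ idle.
Dropping steel fittings frees 9 m³; slotting in lab equipment (12 m³) lifts the total to 11932 at 39 m³.
An exhaustive check of the 2048 subsets confirms 11932.

11932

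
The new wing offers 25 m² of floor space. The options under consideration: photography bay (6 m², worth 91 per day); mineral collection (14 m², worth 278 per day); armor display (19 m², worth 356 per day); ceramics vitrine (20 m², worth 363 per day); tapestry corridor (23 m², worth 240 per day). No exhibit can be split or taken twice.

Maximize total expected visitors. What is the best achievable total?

Filling by ratio: photography bay + mineral collection for 369, with 5 m² left unused.
The 14 m² tied up in mineral collection is better spent on armor display — total rises to 447 (25 m²).
No other feasible combination exceeds 447.

447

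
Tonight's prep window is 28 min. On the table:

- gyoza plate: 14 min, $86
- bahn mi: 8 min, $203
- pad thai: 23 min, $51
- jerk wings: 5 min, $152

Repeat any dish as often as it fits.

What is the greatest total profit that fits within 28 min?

Ranking by ratio (profit/min): jerk wings 30.40, bahn mi 25.38, gyoza plate 6.14, pad thai 2.22.
A density-first pass picks 5×jerk wings — 760 at 25 min.
The 5 min tied up in jerk wings is better spent on bahn mi — total rises to 811 (28 min).
No other feasible combination exceeds 811.

811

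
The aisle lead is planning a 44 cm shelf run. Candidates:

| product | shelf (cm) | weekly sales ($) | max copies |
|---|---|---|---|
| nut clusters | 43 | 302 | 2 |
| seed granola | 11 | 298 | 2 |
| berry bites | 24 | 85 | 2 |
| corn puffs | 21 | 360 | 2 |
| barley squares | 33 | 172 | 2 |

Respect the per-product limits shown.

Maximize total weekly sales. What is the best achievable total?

956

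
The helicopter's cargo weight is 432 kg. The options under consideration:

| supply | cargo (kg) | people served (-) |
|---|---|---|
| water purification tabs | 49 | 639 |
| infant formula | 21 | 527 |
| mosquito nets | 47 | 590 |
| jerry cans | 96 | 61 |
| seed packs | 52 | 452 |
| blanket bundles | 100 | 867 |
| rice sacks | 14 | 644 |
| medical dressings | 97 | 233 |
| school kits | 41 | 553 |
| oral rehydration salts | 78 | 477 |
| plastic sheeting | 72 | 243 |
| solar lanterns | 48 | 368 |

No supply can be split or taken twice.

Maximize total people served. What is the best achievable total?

4749

Ranking by ratio (people served/kg): rice sacks 46.00, infant formula 25.10, school kits 13.49.
Filling by ratio: water purification tabs + infant formula + mosquito nets + seed packs + blanket bundles + rice sacks + school kits + solar lanterns for 4640, with 60 kg left unused.
Dropping solar lanterns frees 48 kg; slotting in oral rehydration salts (78 kg) lifts the total to 4749 at 402 kg.
No other feasible combination exceeds 4749.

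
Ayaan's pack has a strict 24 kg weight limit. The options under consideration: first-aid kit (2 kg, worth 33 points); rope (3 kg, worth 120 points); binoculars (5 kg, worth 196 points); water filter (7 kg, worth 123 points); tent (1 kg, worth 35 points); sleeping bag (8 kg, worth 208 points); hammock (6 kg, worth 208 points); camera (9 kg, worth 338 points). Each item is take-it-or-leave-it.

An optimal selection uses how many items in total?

5

Optimal total is 897.
For example rope + binoculars + tent + hammock + camera achieves it, using 24 kg.
Every optimal selection uses 5 items.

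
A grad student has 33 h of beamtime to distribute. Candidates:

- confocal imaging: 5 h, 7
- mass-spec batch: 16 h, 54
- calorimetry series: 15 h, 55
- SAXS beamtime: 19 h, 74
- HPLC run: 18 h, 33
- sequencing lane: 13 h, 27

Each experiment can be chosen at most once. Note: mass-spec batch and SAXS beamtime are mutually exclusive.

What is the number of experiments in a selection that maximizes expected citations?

Best achievable expected citations is 109.
One optimal bundle: mass-spec batch + calorimetry series (31 h).
All optima have 2 experiments.

2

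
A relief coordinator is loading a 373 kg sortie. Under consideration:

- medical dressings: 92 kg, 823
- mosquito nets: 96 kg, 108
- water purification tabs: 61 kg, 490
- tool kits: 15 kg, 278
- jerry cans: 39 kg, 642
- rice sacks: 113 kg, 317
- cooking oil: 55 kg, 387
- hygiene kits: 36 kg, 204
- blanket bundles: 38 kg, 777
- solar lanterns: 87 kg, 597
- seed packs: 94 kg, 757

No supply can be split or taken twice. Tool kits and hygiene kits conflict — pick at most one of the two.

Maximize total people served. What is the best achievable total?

3874

A density-first pass picks medical dressings + water purification tabs + tool kits + jerry cans + blanket bundles + seed packs — 3767 at 339 kg.
Dropping water purification tabs frees 61 kg; slotting in solar lanterns (87 kg) lifts the total to 3874 at 365 kg.
Runner-up medical dressings + water purification tabs + tool kits + jerry cans + blanket bundles + seed packs tops out at 3767.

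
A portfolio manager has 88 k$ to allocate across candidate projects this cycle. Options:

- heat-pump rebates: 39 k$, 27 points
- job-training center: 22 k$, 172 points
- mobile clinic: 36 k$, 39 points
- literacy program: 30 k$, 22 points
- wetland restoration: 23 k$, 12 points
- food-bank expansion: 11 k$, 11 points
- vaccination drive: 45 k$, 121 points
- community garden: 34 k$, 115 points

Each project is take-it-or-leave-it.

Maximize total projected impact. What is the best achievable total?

309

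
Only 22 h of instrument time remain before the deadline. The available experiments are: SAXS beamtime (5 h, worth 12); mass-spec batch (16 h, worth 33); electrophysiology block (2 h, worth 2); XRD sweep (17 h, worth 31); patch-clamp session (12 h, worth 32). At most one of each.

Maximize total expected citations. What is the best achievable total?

46

SAXS beamtime + electrophysiology block + patch-clamp session uses 19 of the 22 h and totals 46.
The closest alternative, SAXS beamtime + mass-spec batch, reaches only 45.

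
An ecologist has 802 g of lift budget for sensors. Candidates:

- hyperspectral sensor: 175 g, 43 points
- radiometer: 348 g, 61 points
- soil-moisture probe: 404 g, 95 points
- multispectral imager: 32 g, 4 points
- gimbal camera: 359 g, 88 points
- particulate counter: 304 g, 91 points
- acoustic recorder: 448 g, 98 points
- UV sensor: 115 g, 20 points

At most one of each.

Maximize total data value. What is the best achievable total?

Greedy by ratio would take hyperspectral sensor + multispectral imager + particulate counter + UV sensor: 626 g used, total 158.
Dropping hyperspectral sensor and multispectral imager frees 207 g; slotting in gimbal camera (359 g) lifts the total to 199 at 778 g.

199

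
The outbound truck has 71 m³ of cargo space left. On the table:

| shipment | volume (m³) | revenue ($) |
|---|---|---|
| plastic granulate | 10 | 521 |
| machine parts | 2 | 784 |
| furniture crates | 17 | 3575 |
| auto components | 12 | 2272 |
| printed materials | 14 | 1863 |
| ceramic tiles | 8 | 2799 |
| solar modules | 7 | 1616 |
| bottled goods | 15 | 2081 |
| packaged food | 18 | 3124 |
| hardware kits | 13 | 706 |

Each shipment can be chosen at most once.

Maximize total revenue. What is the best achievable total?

14417

The ratio heuristic lands on machine parts + furniture crates + auto components + ceramic tiles + solar modules + packaged food (14170) but leaves 7 m³ idle.
Replace solar modules with printed materials: the trade gains 247 net, giving 14417 at 71 m³.
No other feasible combination exceeds 14417.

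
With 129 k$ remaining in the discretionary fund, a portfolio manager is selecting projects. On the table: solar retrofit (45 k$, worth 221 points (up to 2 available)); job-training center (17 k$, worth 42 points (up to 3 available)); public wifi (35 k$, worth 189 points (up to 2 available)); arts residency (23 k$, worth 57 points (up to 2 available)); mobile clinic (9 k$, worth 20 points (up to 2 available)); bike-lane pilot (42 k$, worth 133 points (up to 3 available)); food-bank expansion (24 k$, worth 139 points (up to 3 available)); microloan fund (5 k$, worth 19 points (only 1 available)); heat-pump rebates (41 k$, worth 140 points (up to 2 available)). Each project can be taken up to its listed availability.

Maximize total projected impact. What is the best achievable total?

688

Greedy by ratio would take job-training center + public wifi + 3×food-bank expansion + microloan fund: 129 k$ used, total 667.
Replace job-training center and food-bank expansion and microloan fund with solar retrofit: the trade gains 21 net, giving 688 at 128 k$.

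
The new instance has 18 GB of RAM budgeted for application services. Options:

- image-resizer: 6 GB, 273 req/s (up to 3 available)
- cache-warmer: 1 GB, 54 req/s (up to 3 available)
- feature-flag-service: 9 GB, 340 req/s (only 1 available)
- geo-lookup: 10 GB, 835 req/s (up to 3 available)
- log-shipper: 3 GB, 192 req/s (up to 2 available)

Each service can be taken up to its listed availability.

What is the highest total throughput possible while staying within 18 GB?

2×cache-warmer + geo-lookup + 2×log-shipper uses 18 of the 18 GB and totals 1327.
No other feasible combination exceeds 1327.

1327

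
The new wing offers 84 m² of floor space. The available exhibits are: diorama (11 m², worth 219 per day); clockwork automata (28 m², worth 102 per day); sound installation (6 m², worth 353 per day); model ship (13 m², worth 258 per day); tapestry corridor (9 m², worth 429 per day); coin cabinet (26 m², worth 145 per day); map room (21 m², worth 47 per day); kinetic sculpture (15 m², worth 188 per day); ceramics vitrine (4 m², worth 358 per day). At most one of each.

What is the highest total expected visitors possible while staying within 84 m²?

1950

Ranking by ratio (expected visitors/m²): ceramics vitrine 89.50, sound installation 58.83, tapestry corridor 47.67.
Best packing: diorama + sound installation + model ship + tapestry corridor + coin cabinet + kinetic sculpture + ceramics vitrine — 84 m², 1950 total.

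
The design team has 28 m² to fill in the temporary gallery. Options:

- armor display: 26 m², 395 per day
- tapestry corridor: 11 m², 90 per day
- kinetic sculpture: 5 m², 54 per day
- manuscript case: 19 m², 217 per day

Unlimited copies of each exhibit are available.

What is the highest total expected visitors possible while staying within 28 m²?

Armor display uses 26 of the 28 m² and totals 395.
Every other selection either busts 28 m² or fails to beat 395.

395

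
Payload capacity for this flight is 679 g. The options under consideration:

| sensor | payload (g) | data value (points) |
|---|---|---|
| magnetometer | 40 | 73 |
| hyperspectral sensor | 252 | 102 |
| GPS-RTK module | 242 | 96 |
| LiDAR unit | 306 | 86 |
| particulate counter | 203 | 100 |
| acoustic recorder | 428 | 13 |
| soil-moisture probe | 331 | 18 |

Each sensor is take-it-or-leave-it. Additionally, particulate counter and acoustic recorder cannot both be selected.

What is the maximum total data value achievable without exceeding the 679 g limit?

The ratio ordering already packs tightly: magnetometer + hyperspectral sensor + particulate counter, 495 g, 275.

275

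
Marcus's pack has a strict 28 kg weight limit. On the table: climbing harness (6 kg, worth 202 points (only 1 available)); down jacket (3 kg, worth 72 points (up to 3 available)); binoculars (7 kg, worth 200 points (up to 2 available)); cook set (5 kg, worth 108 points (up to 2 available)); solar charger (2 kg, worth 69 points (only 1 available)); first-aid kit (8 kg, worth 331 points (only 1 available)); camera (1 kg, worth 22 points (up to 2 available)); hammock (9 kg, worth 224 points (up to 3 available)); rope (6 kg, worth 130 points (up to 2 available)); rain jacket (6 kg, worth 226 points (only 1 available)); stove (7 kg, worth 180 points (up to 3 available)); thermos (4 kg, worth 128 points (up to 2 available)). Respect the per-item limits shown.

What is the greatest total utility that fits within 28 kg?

Greedy by ratio would take climbing harness + solar charger + first-aid kit + 2×camera + rain jacket + thermos: 28 kg used, total 1000.
Dropping solar charger and 2×camera frees 4 kg; slotting in thermos (4 kg) lifts the total to 1015 at 28 kg.

1015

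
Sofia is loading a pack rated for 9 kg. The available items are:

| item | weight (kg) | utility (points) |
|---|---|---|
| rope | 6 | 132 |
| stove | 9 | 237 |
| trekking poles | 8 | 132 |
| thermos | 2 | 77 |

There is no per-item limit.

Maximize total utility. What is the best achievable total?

308

Taking 4×thermos: 8 kg used, 308 in utility.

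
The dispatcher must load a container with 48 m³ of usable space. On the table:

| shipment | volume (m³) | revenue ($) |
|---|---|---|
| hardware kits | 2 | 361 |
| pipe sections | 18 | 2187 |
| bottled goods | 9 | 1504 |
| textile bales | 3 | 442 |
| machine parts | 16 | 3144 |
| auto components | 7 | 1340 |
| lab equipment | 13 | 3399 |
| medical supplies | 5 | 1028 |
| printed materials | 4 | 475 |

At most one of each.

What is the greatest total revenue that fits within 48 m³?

9878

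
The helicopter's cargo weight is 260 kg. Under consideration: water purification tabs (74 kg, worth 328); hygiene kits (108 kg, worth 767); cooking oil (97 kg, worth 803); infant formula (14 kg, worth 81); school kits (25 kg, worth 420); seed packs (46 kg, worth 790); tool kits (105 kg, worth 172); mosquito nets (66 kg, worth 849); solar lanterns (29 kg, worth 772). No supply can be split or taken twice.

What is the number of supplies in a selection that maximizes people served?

Optimal total is 3295.
One optimal bundle: cooking oil + infant formula + seed packs + mosquito nets + solar lanterns (252 kg).
Every optimal selection uses 5 supplies.

5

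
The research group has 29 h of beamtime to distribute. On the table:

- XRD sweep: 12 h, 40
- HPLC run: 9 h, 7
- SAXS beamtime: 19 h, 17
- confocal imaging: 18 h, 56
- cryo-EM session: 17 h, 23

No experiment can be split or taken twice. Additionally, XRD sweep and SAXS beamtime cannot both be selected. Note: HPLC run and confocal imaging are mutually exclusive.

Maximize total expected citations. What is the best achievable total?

Density check — XRD sweep 3.33, confocal imaging 3.11, cryo-EM session 1.35, SAXS beamtime 0.89 are the best per h.
XRD sweep + cryo-EM session uses 29 of the 29 h and totals 63.
Next best is confocal imaging at 56 (18 h) — short by 7.

63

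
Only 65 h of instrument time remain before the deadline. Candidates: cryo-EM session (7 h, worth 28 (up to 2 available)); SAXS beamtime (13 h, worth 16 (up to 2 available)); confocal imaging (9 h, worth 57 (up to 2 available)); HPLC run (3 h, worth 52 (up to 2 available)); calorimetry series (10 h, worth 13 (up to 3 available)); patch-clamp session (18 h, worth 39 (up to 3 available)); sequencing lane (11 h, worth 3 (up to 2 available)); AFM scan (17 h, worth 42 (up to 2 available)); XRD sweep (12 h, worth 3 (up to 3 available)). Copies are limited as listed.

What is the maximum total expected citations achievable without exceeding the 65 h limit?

Greedy by ratio would take 2×cryo-EM session + 2×confocal imaging + 2×HPLC run + calorimetry series + AFM scan: 65 h used, total 329.
The 17 h tied up in cryo-EM session and calorimetry series is better spent on AFM scan — total rises to 330 (65 h).
That's the maximum — no swap from here does better than 330.

330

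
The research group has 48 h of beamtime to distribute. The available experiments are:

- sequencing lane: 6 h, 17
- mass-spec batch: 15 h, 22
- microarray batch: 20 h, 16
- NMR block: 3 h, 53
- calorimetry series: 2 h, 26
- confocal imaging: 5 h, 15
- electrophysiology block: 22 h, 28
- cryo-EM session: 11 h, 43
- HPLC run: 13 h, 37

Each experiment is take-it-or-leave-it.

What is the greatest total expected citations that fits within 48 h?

191

Taking sequencing lane + NMR block + calorimetry series + confocal imaging + cryo-EM session + HPLC run: 40 h used, 191 in expected citations.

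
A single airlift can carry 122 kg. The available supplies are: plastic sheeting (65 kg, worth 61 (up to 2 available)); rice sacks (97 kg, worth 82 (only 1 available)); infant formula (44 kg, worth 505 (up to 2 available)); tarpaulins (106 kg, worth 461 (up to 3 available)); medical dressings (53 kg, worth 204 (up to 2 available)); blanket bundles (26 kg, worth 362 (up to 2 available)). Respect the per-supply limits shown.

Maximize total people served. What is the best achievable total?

1372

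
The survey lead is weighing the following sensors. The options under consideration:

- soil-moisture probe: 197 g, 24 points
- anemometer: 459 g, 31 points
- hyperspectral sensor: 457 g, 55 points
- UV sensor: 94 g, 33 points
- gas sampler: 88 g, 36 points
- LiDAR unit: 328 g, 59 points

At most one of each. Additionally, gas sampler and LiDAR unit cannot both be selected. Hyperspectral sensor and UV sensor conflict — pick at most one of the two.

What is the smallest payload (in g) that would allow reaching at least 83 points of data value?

379

Look for the lowest-payload combination reaching 83.
soil-moisture probe + UV sensor + gas sampler reaches 93 using 379 g.
No combination under 379 g hits 83.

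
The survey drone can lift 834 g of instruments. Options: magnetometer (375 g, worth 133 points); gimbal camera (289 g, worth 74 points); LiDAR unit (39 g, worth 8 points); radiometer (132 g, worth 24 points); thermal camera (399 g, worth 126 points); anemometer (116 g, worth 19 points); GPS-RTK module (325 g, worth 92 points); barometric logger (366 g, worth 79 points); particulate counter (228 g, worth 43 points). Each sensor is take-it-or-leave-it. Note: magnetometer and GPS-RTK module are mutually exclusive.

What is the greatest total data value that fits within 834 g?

Density check — magnetometer 0.35, thermal camera 0.32, GPS-RTK module 0.28, gimbal camera 0.26 are the best per g.
Best packing: magnetometer + LiDAR unit + thermal camera — 813 g, 267 total.

267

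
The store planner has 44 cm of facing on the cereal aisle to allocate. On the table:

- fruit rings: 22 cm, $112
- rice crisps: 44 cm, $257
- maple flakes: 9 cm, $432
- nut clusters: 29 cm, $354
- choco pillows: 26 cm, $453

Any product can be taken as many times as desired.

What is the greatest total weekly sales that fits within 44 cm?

4×maple flakes uses 36 of the 44 cm and totals 1728.

1728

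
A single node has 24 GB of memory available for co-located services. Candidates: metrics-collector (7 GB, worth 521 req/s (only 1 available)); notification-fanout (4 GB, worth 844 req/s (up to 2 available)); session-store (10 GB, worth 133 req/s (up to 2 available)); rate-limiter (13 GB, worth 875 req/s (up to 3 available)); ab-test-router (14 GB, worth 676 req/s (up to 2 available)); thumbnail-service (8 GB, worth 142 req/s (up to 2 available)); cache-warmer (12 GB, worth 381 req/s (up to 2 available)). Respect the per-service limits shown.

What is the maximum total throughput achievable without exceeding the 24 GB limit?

Taking the top-ratio services first gives metrics-collector + 2×notification-fanout + thumbnail-service for 2351 (23 GB).
Replace metrics-collector and thumbnail-service with rate-limiter: the trade gains 212 net, giving 2563 at 21 GB.
Every other selection either busts 24 GB or exceeds an availability limit or fails to beat 2563.

2563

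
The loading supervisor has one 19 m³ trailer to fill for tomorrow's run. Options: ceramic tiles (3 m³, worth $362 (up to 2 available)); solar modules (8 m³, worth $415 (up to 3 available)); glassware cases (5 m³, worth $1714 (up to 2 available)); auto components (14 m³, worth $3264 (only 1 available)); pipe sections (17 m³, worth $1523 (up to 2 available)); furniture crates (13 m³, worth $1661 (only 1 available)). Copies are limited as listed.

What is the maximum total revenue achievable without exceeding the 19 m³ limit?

4978

Filling by ratio: 2×ceramic tiles + 2×glassware cases for 4152, with 3 m³ left unused.
The 11 m³ tied up in 2×ceramic tiles and glassware cases is better spent on auto components — total rises to 4978 (19 m³).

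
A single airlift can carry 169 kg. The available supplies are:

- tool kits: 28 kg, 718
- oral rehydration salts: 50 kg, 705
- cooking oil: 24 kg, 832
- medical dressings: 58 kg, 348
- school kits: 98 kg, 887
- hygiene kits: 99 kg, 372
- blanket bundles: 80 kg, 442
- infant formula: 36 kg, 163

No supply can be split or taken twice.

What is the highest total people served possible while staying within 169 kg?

2603

The ratio ordering already packs tightly: tool kits + oral rehydration salts + cooking oil + medical dressings, 160 kg, 2603.
That's the maximum — no swap from here does better than 2603.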